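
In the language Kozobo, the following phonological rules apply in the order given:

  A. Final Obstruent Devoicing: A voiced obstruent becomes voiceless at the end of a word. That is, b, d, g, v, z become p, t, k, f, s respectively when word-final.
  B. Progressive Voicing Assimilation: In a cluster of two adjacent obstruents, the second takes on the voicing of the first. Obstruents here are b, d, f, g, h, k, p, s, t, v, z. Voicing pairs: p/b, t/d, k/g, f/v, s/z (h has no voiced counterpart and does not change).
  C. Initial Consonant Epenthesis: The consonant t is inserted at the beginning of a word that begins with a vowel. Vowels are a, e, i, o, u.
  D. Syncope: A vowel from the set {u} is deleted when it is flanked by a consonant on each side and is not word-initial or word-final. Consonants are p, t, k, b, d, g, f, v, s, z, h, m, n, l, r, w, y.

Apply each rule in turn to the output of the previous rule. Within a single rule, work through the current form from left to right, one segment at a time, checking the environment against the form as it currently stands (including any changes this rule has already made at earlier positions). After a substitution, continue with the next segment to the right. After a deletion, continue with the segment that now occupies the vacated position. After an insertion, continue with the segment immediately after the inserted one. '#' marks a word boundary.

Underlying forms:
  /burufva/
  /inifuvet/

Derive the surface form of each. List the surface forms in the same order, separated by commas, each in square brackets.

/burufva/:
  A Final Obstruent Devoicing: no change — [burufva]
  B Progressive Voicing Assimilation: [burufva] → [buruffa]
  C Initial Consonant Epenthesis: no change — [buruffa]
  D Syncope: [buruffa] → [brffa]
/inifuvet/:
  A Final Obstruent Devoicing: no change — [inifuvet]
  B Progressive Voicing Assimilation: no change — [inifuvet]
  C Initial Consonant Epenthesis: [inifuvet] → [tinifuvet]
  D Syncope: [tinifuvet] → [tinifvet]

[brffa], [tinifvet]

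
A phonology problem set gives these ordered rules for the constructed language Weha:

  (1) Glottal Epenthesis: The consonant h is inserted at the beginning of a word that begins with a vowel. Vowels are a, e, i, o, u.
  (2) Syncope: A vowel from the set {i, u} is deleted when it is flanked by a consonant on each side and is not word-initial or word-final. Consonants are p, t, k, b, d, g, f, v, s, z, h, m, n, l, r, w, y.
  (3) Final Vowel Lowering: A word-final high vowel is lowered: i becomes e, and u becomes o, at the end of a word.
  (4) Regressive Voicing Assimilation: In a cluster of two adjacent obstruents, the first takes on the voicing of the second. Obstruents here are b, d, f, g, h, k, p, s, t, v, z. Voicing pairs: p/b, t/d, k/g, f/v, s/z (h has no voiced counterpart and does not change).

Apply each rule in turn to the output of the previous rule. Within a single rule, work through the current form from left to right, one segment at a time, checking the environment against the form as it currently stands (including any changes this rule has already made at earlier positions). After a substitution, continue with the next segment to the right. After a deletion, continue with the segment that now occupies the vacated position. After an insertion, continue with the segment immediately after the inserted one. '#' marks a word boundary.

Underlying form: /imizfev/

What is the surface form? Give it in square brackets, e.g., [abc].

(1) Glottal Epenthesis: [imizfev] → [himizfev]
(2) Syncope: [himizfev] → [hmzfev]
(3) Final Vowel Lowering: no change — [hmzfev]
(4) Regressive Voicing Assimilation: [hmzfev] → [hmsfev]

[hmsfev]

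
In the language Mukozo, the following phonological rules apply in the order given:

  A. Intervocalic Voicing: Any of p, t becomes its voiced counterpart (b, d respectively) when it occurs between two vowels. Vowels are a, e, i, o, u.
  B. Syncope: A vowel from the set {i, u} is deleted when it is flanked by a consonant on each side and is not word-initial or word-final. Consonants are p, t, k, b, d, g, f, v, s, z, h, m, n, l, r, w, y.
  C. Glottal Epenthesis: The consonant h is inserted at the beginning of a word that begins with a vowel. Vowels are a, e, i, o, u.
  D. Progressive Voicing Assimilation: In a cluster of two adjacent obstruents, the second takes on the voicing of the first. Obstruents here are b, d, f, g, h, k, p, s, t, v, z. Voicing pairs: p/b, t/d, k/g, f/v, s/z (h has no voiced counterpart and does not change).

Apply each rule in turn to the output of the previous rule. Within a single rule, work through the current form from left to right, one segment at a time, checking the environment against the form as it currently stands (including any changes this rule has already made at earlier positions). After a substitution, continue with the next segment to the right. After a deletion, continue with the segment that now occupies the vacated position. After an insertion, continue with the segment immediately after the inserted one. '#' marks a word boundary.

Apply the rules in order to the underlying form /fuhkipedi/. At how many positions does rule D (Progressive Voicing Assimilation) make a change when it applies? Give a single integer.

1

A Intervocalic Voicing: [fuhkipedi] → [fuhkibedi]
B Syncope: [fuhkibedi] → [fhkbedi]
C Glottal Epenthesis: no change — [fhkbedi]
D Progressive Voicing Assimilation: [fhkbedi] → [fhkpedi]
Rule D changed 1 position(s).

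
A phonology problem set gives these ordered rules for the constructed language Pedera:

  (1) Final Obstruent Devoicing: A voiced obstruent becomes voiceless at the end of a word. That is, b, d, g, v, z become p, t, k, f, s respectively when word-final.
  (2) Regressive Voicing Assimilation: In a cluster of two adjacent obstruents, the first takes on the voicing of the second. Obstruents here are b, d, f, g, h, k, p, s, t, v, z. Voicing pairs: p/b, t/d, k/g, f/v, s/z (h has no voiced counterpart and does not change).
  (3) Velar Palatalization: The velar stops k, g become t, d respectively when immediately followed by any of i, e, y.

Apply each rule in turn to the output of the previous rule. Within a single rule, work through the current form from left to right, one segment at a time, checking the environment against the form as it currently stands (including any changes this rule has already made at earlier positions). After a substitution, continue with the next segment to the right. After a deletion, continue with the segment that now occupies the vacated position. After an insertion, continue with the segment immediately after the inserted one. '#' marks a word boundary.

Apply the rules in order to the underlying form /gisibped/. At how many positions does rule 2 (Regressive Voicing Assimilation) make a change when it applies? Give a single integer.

(1) Final Obstruent Devoicing: [gisibped] → [gisibpet]
(2) Regressive Voicing Assimilation: [gisibpet] → [gisippet]
(3) Velar Palatalization: [gisippet] → [disippet]
Rule 2 changed 1 position(s).

1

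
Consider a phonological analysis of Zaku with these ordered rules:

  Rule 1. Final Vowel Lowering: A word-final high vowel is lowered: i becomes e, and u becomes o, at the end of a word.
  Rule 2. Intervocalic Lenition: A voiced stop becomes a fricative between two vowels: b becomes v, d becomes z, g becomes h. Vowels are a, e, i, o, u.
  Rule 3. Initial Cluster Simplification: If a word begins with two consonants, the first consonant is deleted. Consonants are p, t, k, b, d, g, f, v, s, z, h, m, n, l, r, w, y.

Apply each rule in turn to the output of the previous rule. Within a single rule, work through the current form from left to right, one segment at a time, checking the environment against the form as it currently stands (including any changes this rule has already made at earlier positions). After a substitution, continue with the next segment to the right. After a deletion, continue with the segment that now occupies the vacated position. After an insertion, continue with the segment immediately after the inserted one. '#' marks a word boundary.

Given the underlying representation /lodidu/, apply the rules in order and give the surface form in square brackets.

Rule 1 Final Vowel Lowering: [lodidu] → [lodido]
Rule 2 Intervocalic Lenition: [lodido] → [lozizo]
Rule 3 Initial Cluster Simplification: no change — [lozizo]

[lozizo]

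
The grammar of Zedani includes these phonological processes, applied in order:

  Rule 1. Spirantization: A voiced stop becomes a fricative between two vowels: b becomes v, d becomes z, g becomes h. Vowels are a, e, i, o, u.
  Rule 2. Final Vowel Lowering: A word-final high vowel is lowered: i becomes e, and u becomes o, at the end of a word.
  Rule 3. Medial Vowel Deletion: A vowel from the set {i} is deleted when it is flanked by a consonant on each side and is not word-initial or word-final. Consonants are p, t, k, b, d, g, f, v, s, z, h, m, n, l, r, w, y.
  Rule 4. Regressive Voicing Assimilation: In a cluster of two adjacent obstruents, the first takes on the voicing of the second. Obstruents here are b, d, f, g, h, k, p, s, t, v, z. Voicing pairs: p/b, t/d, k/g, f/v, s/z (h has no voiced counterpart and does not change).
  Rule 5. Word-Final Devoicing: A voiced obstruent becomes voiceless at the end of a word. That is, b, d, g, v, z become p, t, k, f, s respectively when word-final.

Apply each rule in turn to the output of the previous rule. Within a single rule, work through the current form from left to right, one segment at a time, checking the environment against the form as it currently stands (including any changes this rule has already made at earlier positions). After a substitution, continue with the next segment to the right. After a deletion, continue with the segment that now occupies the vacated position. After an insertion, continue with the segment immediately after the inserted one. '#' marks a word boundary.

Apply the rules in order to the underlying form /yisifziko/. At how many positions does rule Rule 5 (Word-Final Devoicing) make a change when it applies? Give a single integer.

0

Rule 1 Spirantization: no change — [yisifziko]
Rule 2 Final Vowel Lowering: no change — [yisifziko]
Rule 3 Medial Vowel Deletion: [yisifziko] → [ysfzko]
Rule 4 Regressive Voicing Assimilation: [ysfzko] → [ysvsko]
Rule 5 Word-Final Devoicing: no change — [ysvsko]
Rule Rule 5 changed 0 position(s).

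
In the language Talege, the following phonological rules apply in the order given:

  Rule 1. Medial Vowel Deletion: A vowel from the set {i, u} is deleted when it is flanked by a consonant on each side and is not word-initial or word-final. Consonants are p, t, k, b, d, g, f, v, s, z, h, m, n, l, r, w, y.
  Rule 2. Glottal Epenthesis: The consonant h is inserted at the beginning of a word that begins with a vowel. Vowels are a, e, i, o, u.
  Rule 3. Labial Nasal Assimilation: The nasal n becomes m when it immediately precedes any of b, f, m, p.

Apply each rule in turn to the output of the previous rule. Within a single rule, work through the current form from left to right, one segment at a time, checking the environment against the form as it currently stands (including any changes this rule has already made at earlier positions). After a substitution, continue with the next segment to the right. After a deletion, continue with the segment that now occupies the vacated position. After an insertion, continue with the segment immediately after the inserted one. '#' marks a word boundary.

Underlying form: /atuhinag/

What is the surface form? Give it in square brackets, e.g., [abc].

[hathnag]

Rule 1 Medial Vowel Deletion: [atuhinag] → [athnag]
Rule 2 Glottal Epenthesis: [athnag] → [hathnag]
Rule 3 Labial Nasal Assimilation: no change — [hathnag]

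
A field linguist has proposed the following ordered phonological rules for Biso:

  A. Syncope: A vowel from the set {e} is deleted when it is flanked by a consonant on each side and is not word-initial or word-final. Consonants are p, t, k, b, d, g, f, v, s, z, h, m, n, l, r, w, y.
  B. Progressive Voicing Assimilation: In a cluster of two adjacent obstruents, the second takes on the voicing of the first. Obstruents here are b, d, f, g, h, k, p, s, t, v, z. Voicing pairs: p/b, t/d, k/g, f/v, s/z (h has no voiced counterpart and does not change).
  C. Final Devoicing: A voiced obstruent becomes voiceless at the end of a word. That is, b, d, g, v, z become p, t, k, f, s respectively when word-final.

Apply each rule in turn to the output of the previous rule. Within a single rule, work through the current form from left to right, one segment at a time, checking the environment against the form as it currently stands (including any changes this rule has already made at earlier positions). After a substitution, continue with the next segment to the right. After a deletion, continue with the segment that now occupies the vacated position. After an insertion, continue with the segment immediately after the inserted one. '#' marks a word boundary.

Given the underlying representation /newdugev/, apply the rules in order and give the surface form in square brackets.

A Syncope: [newdugev] → [nwdugv]
B Progressive Voicing Assimilation: no change — [nwdugv]
C Final Devoicing: [nwdugv] → [nwdugf]

[nwdugf]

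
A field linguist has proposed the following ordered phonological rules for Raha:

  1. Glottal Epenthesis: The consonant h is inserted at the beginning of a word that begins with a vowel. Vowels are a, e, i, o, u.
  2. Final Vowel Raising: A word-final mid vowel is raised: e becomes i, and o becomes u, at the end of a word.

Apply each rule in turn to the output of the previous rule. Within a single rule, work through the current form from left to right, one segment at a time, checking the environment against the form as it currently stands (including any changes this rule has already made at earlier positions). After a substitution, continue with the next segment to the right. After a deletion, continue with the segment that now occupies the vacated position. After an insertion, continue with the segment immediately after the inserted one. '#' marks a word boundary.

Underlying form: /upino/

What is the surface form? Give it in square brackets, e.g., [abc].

1 Glottal Epenthesis: [upino] → [hupino]
2 Final Vowel Raising: [hupino] → [hupinu]

[hupinu]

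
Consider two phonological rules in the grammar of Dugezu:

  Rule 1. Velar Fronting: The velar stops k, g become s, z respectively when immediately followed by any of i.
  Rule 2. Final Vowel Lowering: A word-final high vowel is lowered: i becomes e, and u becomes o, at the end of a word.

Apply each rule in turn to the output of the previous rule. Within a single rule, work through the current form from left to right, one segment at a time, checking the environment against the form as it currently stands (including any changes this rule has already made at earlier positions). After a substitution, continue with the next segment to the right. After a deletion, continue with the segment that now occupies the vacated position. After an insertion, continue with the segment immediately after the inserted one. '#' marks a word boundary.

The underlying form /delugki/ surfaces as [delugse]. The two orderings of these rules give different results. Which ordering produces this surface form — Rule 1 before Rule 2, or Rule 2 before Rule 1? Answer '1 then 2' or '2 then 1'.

Order 1 then 2:
  1 Velar Fronting: [delugki] → [delugsi]
  2 Final Vowel Lowering: [delugsi] → [delugse]
  result: [delugse]
Order 2 then 1:
  2 Final Vowel Lowering: [delugki] → [delugke]
  1 Velar Fronting: no change — [delugke]
  result: [delugke]

1 then 2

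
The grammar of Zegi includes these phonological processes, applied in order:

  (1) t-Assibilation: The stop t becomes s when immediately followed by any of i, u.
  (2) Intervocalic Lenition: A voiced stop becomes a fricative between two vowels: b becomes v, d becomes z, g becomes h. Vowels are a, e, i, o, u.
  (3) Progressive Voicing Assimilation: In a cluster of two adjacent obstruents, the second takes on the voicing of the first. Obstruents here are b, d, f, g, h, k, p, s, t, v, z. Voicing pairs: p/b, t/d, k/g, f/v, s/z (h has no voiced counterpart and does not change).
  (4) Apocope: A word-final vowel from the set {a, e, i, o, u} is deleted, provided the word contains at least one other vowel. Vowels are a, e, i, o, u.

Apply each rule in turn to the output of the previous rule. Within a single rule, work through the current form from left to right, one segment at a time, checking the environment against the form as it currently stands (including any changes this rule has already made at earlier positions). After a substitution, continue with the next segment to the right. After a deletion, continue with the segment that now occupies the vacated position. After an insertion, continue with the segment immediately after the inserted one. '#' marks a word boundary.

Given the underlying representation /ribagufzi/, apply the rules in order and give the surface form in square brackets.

[rivahufs]

(1) t-Assibilation: no change — [ribagufzi]
(2) Intervocalic Lenition: [ribagufzi] → [rivahufzi]
(3) Progressive Voicing Assimilation: [rivahufzi] → [rivahufsi]
(4) Apocope: [rivahufsi] → [rivahufs]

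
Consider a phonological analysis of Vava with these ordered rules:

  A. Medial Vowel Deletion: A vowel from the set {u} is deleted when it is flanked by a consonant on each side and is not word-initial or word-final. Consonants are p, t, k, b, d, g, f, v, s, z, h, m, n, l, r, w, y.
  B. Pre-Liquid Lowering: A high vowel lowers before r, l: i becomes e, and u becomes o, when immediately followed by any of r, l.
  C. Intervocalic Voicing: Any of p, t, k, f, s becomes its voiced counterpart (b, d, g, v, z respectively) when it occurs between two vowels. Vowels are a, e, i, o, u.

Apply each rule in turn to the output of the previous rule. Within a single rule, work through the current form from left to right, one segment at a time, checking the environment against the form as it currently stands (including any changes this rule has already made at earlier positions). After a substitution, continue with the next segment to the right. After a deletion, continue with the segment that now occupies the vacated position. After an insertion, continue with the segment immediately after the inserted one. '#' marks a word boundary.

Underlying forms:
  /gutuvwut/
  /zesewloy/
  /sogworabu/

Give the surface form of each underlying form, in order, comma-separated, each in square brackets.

/gutuvwut/:
  A Medial Vowel Deletion: [gutuvwut] → [gtvwt]
  B Pre-Liquid Lowering: no change — [gtvwt]
  C Intervocalic Voicing: no change — [gtvwt]
/zesewloy/:
  A Medial Vowel Deletion: no change — [zesewloy]
  B Pre-Liquid Lowering: no change — [zesewloy]
  C Intervocalic Voicing: [zesewloy] → [zezewloy]
/sogworabu/:
  A Medial Vowel Deletion: no change — [sogworabu]
  B Pre-Liquid Lowering: no change — [sogworabu]
  C Intervocalic Voicing: no change — [sogworabu]

[gtvwt], [zezewloy], [sogworabu]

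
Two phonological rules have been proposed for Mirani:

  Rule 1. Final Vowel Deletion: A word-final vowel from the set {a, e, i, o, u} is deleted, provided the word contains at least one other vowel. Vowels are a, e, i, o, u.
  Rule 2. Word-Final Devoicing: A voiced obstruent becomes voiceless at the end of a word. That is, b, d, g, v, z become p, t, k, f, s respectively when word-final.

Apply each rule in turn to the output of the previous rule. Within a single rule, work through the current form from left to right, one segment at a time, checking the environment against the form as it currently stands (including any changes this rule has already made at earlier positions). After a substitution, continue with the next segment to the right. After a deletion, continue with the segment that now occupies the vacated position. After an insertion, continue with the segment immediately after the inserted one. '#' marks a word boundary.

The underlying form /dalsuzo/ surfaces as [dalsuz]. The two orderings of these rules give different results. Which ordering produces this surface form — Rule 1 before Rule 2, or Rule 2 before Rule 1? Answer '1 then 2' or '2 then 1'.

2 then 1

Order 1 then 2:
  1 Final Vowel Deletion: [dalsuzo] → [dalsuz]
  2 Word-Final Devoicing: [dalsuz] → [dalsus]
  result: [dalsus]
Order 2 then 1:
  2 Word-Final Devoicing: no change — [dalsuzo]
  1 Final Vowel Deletion: [dalsuzo] → [dalsuz]
  result: [dalsuz]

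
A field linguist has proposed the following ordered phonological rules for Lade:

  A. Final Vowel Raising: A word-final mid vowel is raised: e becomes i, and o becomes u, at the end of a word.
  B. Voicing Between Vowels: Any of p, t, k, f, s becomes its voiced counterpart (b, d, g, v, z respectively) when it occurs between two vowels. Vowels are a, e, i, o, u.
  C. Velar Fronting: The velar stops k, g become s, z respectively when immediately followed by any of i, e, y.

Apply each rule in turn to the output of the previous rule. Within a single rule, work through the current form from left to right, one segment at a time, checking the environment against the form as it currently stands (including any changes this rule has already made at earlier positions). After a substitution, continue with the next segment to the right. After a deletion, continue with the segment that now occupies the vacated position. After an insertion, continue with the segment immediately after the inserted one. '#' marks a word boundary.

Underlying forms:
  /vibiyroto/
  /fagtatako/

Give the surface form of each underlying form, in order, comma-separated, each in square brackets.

[vibiyrodu], [fagtadagu]

/vibiyroto/:
  A Final Vowel Raising: [vibiyroto] → [vibiyrotu]
  B Voicing Between Vowels: [vibiyrotu] → [vibiyrodu]
  C Velar Fronting: no change — [vibiyrodu]
/fagtatako/:
  A Final Vowel Raising: [fagtatako] → [fagtataku]
  B Voicing Between Vowels: [fagtataku] → [fagtadagu]
  C Velar Fronting: no change — [fagtadagu]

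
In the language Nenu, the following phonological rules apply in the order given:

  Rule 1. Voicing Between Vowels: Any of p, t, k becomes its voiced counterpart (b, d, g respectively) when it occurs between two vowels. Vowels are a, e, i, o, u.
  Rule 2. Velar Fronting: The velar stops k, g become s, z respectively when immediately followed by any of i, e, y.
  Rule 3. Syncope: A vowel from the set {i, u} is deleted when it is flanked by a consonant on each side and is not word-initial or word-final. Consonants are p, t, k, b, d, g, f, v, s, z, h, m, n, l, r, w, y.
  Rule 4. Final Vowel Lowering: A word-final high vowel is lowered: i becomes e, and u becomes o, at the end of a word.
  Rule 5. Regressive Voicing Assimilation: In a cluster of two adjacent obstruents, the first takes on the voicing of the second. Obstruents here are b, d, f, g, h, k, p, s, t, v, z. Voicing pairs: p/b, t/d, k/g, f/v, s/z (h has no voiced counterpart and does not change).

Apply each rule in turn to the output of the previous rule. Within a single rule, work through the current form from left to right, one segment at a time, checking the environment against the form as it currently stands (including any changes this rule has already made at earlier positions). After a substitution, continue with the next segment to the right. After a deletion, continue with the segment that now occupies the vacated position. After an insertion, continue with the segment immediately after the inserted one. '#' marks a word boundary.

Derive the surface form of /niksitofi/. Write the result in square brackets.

Rule 1 Voicing Between Vowels: [niksitofi] → [niksidofi]
Rule 2 Velar Fronting: no change — [niksidofi]
Rule 3 Syncope: [niksidofi] → [nksdofi]
Rule 4 Final Vowel Lowering: [nksdofi] → [nksdofe]
Rule 5 Regressive Voicing Assimilation: [nksdofe] → [nkzdofe]

[nkzdofe]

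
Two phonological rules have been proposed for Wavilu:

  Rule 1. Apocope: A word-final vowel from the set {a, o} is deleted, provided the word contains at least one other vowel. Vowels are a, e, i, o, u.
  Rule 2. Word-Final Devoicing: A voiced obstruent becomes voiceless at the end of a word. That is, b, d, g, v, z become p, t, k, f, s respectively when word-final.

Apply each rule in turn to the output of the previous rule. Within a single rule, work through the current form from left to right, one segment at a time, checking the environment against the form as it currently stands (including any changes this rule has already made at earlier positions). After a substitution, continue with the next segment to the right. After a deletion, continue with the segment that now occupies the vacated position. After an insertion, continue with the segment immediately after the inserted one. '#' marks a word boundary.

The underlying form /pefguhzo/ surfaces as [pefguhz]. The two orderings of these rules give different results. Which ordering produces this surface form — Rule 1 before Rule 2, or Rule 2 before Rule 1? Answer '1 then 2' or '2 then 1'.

2 then 1

Order 1 then 2:
  1 Apocope: [pefguhzo] → [pefguhz]
  2 Word-Final Devoicing: [pefguhz] → [pefguhs]
  result: [pefguhs]
Order 2 then 1:
  2 Word-Final Devoicing: no change — [pefguhzo]
  1 Apocope: [pefguhzo] → [pefguhz]
  result: [pefguhz]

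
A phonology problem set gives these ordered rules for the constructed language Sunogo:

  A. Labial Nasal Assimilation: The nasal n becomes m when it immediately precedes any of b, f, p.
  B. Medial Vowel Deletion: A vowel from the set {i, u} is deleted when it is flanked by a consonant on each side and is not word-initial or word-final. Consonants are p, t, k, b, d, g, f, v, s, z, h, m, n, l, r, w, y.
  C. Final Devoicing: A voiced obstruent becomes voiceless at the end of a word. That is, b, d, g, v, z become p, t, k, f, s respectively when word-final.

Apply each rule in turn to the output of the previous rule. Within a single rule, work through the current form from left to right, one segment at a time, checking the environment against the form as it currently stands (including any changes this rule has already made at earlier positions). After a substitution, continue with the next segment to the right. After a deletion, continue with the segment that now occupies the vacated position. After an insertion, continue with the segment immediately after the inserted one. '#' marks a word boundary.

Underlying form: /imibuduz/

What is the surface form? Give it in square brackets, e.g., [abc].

A Labial Nasal Assimilation: no change — [imibuduz]
B Medial Vowel Deletion: [imibuduz] → [imbdz]
C Final Devoicing: [imbdz] → [imbds]

[imbds]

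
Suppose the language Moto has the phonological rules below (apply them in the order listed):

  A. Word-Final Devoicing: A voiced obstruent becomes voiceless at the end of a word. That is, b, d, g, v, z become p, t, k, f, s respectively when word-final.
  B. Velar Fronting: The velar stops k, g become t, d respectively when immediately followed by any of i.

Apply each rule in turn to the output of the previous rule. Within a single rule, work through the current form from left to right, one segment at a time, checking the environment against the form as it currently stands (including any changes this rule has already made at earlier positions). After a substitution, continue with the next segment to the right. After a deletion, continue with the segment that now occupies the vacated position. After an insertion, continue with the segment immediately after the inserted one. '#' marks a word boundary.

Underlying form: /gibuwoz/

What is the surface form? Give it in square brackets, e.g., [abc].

A Word-Final Devoicing: [gibuwoz] → [gibuwos]
B Velar Fronting: [gibuwos] → [dibuwos]

[dibuwos]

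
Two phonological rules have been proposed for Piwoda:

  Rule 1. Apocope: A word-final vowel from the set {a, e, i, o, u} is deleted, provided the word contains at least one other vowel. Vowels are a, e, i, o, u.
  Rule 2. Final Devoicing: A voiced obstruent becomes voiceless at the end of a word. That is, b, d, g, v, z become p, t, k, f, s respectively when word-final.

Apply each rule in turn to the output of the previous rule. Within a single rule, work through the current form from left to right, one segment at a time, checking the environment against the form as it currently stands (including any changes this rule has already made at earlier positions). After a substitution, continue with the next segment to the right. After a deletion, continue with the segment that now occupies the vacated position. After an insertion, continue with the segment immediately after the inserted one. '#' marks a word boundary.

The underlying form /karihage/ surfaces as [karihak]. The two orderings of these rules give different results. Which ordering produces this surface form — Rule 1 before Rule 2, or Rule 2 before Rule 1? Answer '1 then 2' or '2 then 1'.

Order 1 then 2:
  1 Apocope: [karihage] → [karihag]
  2 Final Devoicing: [karihag] → [karihak]
  result: [karihak]
Order 2 then 1:
  2 Final Devoicing: no change — [karihage]
  1 Apocope: [karihage] → [karihag]
  result: [karihag]

1 then 2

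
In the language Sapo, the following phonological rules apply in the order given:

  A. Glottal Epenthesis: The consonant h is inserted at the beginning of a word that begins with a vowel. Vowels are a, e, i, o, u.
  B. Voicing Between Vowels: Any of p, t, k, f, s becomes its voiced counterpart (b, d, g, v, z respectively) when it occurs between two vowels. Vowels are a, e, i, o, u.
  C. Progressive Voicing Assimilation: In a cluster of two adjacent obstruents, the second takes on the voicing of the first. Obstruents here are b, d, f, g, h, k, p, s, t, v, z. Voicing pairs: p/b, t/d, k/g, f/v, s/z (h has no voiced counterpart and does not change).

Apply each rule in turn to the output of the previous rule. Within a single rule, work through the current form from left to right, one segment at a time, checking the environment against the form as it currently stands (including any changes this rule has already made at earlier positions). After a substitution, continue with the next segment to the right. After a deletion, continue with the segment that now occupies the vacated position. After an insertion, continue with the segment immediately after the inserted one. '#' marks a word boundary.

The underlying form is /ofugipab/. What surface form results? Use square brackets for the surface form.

A Glottal Epenthesis: [ofugipab] → [hofugipab]
B Voicing Between Vowels: [hofugipab] → [hovugibab]
C Progressive Voicing Assimilation: no change — [hovugibab]

[hovugibab]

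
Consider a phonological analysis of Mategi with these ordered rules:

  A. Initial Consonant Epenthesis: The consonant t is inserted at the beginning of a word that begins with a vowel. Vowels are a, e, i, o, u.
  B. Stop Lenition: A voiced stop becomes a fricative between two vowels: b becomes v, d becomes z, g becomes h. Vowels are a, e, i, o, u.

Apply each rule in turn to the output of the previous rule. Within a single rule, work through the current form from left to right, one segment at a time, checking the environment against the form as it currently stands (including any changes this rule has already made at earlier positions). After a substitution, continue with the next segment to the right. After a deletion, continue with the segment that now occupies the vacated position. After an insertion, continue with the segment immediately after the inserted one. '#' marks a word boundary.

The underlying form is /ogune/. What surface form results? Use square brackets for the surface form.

[tohune]

A Initial Consonant Epenthesis: [ogune] → [togune]
B Stop Lenition: [togune] → [tohune]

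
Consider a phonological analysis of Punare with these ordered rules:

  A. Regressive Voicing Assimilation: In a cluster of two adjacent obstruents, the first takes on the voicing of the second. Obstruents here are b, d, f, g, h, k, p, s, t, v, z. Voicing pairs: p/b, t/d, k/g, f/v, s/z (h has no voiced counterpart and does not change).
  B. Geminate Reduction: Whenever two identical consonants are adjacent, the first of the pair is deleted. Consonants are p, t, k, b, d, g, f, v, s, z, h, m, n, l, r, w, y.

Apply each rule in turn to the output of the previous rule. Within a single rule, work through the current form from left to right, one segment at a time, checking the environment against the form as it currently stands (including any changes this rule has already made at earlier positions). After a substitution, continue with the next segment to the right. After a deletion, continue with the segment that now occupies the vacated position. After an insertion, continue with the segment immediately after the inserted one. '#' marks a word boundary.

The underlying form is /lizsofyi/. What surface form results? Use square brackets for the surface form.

[lisofyi]

A Regressive Voicing Assimilation: [lizsofyi] → [lissofyi]
B Geminate Reduction: [lissofyi] → [lisofyi]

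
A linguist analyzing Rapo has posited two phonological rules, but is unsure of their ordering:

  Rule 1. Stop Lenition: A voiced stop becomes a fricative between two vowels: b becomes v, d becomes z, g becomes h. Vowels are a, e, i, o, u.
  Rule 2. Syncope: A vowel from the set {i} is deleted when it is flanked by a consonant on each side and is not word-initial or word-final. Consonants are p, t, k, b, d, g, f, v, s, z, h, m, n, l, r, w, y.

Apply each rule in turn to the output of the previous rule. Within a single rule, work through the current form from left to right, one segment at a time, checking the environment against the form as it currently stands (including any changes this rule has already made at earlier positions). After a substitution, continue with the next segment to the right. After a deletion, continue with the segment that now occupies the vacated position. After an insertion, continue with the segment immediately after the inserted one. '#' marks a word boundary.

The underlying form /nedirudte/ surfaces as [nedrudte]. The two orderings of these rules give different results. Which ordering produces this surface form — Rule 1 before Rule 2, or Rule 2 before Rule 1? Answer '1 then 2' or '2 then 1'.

Order 1 then 2:
  1 Stop Lenition: [nedirudte] → [nezirudte]
  2 Syncope: [nezirudte] → [nezrudte]
  result: [nezrudte]
Order 2 then 1:
  2 Syncope: [nedirudte] → [nedrudte]
  1 Stop Lenition: no change — [nedrudte]
  result: [nedrudte]

2 then 1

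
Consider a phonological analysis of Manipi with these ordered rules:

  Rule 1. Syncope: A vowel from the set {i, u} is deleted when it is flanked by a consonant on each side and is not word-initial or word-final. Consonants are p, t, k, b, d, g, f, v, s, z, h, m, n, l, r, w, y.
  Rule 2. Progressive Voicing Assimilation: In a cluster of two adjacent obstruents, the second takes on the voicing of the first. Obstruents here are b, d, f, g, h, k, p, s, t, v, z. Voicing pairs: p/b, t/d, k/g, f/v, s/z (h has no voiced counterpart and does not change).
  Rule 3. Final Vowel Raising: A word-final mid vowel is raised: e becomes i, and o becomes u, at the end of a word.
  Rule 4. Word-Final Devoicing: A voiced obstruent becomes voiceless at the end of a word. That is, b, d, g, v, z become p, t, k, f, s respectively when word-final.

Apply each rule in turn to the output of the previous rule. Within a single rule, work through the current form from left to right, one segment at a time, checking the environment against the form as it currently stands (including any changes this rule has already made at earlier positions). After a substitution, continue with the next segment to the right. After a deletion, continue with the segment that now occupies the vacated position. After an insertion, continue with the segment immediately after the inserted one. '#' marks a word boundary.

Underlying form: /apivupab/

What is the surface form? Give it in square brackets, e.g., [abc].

[apfpap]

Rule 1 Syncope: [apivupab] → [apvpab]
Rule 2 Progressive Voicing Assimilation: [apvpab] → [apfpab]
Rule 3 Final Vowel Raising: no change — [apfpab]
Rule 4 Word-Final Devoicing: [apfpab] → [apfpap]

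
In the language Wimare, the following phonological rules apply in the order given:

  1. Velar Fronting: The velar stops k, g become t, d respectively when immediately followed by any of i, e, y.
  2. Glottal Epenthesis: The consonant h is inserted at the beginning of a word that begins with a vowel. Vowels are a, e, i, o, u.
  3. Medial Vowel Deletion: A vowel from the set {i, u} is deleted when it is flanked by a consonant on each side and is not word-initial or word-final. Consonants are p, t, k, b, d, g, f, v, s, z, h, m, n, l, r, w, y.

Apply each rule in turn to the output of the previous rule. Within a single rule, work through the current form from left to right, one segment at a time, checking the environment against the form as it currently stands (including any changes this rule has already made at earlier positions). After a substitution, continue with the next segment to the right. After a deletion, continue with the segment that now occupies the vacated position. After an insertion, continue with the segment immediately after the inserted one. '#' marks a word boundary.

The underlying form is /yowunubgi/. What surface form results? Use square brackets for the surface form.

[yownbdi]

1 Velar Fronting: [yowunubgi] → [yowunubdi]
2 Glottal Epenthesis: no change — [yowunubdi]
3 Medial Vowel Deletion: [yowunubdi] → [yownbdi]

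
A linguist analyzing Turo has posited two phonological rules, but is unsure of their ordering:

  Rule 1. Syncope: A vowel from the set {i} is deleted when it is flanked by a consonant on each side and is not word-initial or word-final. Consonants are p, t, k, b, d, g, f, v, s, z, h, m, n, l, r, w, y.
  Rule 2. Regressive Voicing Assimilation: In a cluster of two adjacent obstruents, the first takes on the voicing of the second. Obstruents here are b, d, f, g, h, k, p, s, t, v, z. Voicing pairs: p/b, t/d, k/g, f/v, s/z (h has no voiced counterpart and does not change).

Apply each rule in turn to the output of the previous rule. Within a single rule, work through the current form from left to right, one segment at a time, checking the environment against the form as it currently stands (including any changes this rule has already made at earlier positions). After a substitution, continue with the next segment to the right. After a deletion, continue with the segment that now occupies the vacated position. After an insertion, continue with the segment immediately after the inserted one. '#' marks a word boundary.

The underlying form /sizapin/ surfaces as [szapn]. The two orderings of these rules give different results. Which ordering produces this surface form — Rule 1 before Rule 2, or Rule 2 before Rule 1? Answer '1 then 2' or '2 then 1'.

2 then 1

Order 1 then 2:
  1 Syncope: [sizapin] → [szapn]
  2 Regressive Voicing Assimilation: [szapn] → [zzapn]
  result: [zzapn]
Order 2 then 1:
  2 Regressive Voicing Assimilation: no change — [sizapin]
  1 Syncope: [sizapin] → [szapn]
  result: [szapn]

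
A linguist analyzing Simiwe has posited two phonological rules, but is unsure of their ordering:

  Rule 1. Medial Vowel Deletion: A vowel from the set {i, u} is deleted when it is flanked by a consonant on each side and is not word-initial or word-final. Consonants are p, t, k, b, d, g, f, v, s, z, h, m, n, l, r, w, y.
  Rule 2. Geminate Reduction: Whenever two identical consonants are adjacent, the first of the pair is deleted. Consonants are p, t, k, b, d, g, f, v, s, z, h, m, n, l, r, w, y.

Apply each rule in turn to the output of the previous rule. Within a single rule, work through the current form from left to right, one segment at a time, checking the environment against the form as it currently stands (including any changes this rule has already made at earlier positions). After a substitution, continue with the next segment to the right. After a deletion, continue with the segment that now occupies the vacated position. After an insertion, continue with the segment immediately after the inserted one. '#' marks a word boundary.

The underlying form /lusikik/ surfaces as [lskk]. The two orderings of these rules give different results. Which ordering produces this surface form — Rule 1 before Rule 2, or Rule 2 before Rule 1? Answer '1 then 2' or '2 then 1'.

Order 1 then 2:
  1 Medial Vowel Deletion: [lusikik] → [lskk]
  2 Geminate Reduction: [lskk] → [lsk]
  result: [lsk]
Order 2 then 1:
  2 Geminate Reduction: no change — [lusikik]
  1 Medial Vowel Deletion: [lusikik] → [lskk]
  result: [lskk]

2 then 1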